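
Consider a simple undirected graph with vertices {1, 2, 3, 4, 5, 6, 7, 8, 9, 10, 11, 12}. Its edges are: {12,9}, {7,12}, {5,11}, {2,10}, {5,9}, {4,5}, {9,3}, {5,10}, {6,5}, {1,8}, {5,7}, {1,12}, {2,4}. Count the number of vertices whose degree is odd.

6

Degrees: 1:2, 2:2, 3:1, 4:2, 5:6, 6:1, 7:2, 8:1, 9:3, 10:2, 11:1, 12:3
Odd-degree vertices: 3, 6, 8, 9, 11, 12.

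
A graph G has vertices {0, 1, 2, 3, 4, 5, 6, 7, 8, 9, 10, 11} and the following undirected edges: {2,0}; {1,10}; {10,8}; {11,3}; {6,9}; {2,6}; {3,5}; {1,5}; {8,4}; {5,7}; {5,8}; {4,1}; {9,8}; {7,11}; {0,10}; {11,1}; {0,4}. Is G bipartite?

Partition the vertices as {2, 4, 5, 9, 10, 11} vs {0, 1, 3, 6, 7, 8}. Each listed edge has one endpoint in each part, so the graph is bipartite.

Yes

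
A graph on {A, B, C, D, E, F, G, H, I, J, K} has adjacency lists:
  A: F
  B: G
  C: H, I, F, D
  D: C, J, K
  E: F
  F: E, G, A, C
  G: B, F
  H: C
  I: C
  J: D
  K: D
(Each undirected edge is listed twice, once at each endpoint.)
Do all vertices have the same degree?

No

Degrees: A:1, B:1, C:4, D:3, E:1, F:4, G:2, H:1, I:1, J:1, K:1
Degrees are not all equal (e.g. deg(A)=1 but deg(C)=4); not regular.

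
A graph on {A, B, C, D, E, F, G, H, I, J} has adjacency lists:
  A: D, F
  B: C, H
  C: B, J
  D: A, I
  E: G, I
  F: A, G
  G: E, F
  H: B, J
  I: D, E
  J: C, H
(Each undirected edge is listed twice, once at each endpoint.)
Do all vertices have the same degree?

Degrees: A:2, B:2, C:2, D:2, E:2, F:2, G:2, H:2, I:2, J:2
Every vertex has degree 2, so the graph is 2-regular.

Yes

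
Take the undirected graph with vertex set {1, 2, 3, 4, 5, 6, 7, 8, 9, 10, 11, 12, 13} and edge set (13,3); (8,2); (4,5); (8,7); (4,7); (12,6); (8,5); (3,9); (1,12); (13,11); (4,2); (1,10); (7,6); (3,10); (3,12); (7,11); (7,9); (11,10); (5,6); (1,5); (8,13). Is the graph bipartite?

No

The cycle 8-7-9-3-13-8 has length 5, which is odd, so the graph is not bipartite.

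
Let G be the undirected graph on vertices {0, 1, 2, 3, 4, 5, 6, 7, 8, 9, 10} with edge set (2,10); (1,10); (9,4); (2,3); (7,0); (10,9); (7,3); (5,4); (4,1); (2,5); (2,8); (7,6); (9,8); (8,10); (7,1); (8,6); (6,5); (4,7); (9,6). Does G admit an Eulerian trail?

No

Degrees: 0:1, 1:3, 2:4, 3:2, 4:4, 5:3, 6:4, 7:5, 8:4, 9:4, 10:4
Odd-degree vertices: 0, 1, 5, 7 (4 total).
An Eulerian trail requires 0 or 2 odd-degree vertices; here there are 4.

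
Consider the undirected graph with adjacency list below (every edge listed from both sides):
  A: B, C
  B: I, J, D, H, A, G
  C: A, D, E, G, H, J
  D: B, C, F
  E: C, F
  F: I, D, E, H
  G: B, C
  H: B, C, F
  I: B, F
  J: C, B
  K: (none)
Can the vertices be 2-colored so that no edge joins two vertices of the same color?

Yes

Color {B, C, F, K} black and {A, D, E, G, H, I, J} white. No edge joins two same-colored vertices, so the graph is bipartite.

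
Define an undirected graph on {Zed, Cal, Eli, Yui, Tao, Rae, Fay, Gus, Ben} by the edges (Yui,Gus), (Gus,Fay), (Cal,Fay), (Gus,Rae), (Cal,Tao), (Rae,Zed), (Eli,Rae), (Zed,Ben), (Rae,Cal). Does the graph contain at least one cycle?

|V| = 9, |E| = 9, number of components = 1.
Since 9 > 9 - 1, a cycle must exist; for instance Rae-Cal-Fay-Gus-Rae.

Yes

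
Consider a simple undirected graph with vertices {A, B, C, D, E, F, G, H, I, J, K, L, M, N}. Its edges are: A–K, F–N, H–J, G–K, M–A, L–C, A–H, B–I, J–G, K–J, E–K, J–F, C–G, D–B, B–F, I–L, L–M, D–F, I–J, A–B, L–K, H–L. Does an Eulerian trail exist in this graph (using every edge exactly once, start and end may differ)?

Degrees: A:4, B:4, C:2, D:2, E:1, F:4, G:3, H:3, I:3, J:5, K:5, L:5, M:2, N:1
Odd-degree vertices: E, G, H, I, J, K, L, N (8 total).
With 8 odd-degree vertices (more than two), no single trail can use every edge.

No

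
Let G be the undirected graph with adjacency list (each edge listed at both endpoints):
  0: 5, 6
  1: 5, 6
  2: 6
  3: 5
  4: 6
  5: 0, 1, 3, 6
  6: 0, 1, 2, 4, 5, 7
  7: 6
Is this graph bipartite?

No

1-5-6-1 is an odd cycle (length 3), and a bipartite graph can contain only even cycles.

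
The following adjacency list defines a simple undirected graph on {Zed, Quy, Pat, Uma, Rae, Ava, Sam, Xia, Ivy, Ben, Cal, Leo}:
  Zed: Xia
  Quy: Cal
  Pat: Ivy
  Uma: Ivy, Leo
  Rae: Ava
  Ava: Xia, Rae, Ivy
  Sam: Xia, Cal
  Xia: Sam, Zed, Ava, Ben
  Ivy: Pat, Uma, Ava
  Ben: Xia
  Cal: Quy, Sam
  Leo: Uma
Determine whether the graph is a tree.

Yes

|V| = 12, |E| = 11.
Connected and |E| = |V| - 1, which characterizes a tree.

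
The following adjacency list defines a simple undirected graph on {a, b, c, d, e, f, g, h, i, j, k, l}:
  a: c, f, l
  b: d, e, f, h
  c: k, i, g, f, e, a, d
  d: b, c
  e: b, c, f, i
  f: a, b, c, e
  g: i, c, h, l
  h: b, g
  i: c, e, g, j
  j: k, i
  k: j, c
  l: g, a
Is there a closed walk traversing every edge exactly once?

No

Degrees: a:3, b:4, c:7, d:2, e:4, f:4, g:4, h:2, i:4, j:2, k:2, l:2
a, c have odd degree; an Eulerian circuit needs every degree to be even, so none exists.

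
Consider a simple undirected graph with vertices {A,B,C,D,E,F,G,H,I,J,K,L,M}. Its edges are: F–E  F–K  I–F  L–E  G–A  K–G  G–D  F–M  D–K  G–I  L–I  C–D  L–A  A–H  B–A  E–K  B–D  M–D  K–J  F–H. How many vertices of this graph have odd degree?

Degrees: A:4, B:2, C:1, D:5, E:3, F:5, G:4, H:2, I:3, J:1, K:5, L:3, M:2
Odd-degree vertices: C, D, E, F, I, J, K, L.

8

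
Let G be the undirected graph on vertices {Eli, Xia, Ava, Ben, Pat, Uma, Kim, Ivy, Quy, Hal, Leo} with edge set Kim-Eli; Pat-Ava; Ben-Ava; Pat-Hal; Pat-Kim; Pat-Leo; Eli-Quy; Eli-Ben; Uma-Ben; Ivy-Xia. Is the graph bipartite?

No

Ava-Ben-Eli-Kim-Pat-Ava is an odd cycle (length 5), and a bipartite graph can contain only even cycles.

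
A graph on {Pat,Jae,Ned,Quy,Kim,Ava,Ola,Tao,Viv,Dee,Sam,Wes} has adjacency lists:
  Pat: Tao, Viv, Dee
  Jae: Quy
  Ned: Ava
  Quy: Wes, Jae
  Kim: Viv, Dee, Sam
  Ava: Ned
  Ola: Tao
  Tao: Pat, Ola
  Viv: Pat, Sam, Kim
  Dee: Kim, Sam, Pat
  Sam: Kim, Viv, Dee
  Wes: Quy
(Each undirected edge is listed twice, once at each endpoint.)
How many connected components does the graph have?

3

Component: {Ned, Ava}
Component: {Jae, Quy, Wes}
Component: {Pat, Kim, Ola, Tao, Viv, Dee, Sam}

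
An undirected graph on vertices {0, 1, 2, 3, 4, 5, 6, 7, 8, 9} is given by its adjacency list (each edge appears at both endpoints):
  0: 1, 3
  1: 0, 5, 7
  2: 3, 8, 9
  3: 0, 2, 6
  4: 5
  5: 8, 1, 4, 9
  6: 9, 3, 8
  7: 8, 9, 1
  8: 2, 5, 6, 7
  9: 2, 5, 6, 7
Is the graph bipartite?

Yes

A valid 2-coloring puts {1, 3, 4, 8, 9} on one side and {0, 2, 5, 6, 7} on the other; every edge crosses between the two sides.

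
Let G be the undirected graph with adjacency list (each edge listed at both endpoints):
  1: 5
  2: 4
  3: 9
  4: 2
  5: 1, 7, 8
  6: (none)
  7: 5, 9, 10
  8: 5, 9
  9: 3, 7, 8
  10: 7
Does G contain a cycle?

The graph has 10 vertices, 8 edges, and 3 connected components.
One cycle is 5-8-9-7-5.

Yes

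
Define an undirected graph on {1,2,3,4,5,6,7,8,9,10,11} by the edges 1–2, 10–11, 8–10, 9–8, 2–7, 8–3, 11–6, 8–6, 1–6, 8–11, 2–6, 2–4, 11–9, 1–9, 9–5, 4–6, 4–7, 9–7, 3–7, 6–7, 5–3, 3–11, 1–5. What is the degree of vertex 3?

4

Neighbors of 3: 5, 7, 8, 11.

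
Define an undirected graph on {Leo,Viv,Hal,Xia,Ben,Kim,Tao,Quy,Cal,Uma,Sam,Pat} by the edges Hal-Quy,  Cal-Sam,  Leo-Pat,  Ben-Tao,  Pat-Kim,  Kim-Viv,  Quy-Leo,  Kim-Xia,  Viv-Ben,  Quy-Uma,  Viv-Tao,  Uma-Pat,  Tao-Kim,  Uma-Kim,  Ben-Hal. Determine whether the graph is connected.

Component: {Cal, Sam}
Component: {Leo, Viv, Hal, Xia, Ben, Kim, Tao, Quy, Uma, Pat}
No edge joins these 2 groups, so the graph is disconnected.

No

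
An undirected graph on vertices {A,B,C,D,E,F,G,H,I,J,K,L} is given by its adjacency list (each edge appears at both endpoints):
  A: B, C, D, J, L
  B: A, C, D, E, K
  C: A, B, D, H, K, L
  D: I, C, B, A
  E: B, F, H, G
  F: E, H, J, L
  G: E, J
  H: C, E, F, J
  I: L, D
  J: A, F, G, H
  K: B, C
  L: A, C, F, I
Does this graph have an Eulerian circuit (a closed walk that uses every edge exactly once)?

Degrees: A:5, B:5, C:6, D:4, E:4, F:4, G:2, H:4, I:2, J:4, K:2, L:4
Vertices with odd degree: A, B. An Eulerian circuit requires all degrees even.

No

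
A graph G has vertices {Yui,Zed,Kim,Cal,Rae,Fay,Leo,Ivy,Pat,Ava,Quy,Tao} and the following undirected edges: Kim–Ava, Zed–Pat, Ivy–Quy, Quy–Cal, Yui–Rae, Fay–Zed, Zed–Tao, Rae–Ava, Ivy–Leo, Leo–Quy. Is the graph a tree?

No

The graph has 12 vertices and 10 edges.
It is not connected, so it is not a tree.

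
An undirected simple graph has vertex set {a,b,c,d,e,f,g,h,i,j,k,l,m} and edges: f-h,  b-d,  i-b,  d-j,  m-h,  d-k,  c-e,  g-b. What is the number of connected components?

Component: {a}
Component: {l}
Component: {c, e}
Component: {f, h, m}
Component: {b, d, g, i, j, k}

5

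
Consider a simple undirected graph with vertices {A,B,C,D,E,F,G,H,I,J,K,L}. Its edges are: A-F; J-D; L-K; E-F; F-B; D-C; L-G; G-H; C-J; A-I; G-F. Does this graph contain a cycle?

Yes

|V| = 12, |E| = 11, number of components = 2.
One cycle is C-J-D-C.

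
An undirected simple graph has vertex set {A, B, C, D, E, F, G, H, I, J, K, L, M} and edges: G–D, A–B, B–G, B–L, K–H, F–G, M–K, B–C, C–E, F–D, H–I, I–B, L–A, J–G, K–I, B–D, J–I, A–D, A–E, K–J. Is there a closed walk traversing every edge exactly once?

No

Degrees: A:4, B:6, C:2, D:4, E:2, F:2, G:4, H:2, I:4, J:3, K:4, L:2, M:1
J, M have odd degree; an Eulerian circuit needs every degree to be even, so none exists.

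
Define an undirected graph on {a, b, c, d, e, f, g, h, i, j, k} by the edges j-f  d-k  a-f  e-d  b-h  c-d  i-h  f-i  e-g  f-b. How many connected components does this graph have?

Component: {c, d, e, g, k}
Component: {a, b, f, h, i, j}

2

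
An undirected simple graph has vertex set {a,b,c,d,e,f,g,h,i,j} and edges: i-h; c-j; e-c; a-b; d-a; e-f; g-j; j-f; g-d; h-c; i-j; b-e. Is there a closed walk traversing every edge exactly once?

Degrees: a:2, b:2, c:3, d:2, e:3, f:2, g:2, h:2, i:2, j:4
c, e have odd degree; an Eulerian circuit needs every degree to be even, so none exists.

No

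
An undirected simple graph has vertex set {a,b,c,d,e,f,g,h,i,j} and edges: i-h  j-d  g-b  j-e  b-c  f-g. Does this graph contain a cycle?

No

The graph has 10 vertices, 6 edges, and 4 connected components.
Since 6 = 10 - 4, the graph is a forest and contains no cycle.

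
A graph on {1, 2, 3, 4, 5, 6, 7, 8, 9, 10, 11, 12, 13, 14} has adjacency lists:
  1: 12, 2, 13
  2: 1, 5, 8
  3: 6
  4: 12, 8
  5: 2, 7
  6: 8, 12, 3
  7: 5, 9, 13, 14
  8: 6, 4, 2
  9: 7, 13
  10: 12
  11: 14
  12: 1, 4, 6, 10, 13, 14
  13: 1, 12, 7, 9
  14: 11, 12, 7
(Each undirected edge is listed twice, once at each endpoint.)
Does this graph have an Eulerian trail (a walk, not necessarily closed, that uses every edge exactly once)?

No

Degrees: 1:3, 2:3, 3:1, 4:2, 5:2, 6:3, 7:4, 8:3, 9:2, 10:1, 11:1, 12:6, 13:4, 14:3
Odd-degree vertices: 1, 2, 3, 6, 8, 10, 11, 14 (8 total).
With 8 odd-degree vertices (more than two), no single trail can use every edge.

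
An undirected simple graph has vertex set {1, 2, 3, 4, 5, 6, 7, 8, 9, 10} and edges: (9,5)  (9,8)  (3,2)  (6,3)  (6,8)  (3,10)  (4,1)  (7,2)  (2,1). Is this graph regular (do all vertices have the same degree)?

Degrees: 1:2, 2:3, 3:3, 4:1, 5:1, 6:2, 7:1, 8:2, 9:2, 10:1
Vertex 4 has degree 1 while 2 has degree 3, so the graph is not regular.

No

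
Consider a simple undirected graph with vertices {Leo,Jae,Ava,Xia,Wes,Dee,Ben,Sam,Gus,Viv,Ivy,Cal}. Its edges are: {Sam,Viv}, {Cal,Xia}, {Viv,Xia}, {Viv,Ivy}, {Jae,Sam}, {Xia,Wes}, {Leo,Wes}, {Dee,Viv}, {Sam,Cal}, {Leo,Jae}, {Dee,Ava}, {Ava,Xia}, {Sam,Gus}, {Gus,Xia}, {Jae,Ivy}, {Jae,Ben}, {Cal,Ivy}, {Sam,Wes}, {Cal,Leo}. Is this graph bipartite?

Color {Jae, Ava, Wes, Gus, Viv, Cal} black and {Leo, Xia, Dee, Ben, Sam, Ivy} white. No edge joins two same-colored vertices, so the graph is bipartite.

Yes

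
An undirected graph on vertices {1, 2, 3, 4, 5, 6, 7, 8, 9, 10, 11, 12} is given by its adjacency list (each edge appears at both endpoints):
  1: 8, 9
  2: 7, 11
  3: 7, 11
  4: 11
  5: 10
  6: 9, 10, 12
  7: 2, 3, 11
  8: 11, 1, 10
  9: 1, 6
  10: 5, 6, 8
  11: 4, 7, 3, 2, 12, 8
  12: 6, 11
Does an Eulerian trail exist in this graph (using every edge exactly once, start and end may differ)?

No

Degrees: 1:2, 2:2, 3:2, 4:1, 5:1, 6:3, 7:3, 8:3, 9:2, 10:3, 11:6, 12:2
Odd-degree vertices: 4, 5, 6, 7, 8, 10 (6 total).
With 6 odd-degree vertices (more than two), no single trail can use every edge.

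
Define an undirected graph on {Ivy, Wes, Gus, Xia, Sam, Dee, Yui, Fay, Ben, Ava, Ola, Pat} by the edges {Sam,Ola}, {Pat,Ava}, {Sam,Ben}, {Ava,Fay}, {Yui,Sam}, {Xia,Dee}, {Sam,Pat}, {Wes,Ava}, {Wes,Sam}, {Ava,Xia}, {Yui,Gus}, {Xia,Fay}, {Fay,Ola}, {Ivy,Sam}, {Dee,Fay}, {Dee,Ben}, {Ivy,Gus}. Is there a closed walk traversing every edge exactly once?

Degrees: Ivy:2, Wes:2, Gus:2, Xia:3, Sam:6, Dee:3, Yui:2, Fay:4, Ben:2, Ava:4, Ola:2, Pat:2
Vertices with odd degree: Xia, Dee. An Eulerian circuit requires all degrees even.

No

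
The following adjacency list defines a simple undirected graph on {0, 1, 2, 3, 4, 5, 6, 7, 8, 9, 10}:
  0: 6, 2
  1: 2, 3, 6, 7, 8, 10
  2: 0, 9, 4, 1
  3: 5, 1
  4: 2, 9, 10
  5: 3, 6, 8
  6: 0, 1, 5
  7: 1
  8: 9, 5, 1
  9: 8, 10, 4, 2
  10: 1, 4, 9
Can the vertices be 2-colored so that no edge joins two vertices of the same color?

4-9-10-4 is an odd cycle (length 3), and a bipartite graph can contain only even cycles.

No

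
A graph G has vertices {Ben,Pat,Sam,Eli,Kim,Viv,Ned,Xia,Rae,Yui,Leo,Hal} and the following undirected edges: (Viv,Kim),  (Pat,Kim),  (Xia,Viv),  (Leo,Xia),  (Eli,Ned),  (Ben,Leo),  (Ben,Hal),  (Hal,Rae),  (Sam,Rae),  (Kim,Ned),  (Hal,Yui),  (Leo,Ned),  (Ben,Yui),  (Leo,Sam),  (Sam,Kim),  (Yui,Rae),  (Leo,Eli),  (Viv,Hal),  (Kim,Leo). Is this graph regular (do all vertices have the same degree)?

No

Degrees: Ben:3, Pat:1, Sam:3, Eli:2, Kim:5, Viv:3, Ned:3, Xia:2, Rae:3, Yui:3, Leo:6, Hal:4
Degrees are not all equal (e.g. deg(Pat)=1 but deg(Leo)=6); not regular.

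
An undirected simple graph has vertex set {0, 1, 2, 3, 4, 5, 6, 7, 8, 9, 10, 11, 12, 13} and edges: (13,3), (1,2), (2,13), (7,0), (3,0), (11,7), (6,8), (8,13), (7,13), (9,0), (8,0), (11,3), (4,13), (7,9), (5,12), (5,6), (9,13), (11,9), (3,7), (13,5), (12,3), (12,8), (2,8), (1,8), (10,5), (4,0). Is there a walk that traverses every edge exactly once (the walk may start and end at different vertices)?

No

Degrees: 0:5, 1:2, 2:3, 3:5, 4:2, 5:4, 6:2, 7:5, 8:6, 9:4, 10:1, 11:3, 12:3, 13:7
Odd-degree vertices: 0, 2, 3, 7, 10, 11, 12, 13 (8 total).
An Eulerian trail requires 0 or 2 odd-degree vertices; here there are 8.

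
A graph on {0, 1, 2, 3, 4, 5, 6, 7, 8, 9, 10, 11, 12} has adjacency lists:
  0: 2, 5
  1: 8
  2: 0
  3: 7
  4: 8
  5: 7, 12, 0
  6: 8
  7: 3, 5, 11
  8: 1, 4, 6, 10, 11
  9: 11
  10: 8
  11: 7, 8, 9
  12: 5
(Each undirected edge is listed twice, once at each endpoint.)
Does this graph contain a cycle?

No

|V| = 13, |E| = 12, number of components = 1.
A forest on 13 vertices with 1 component has exactly 12 edges, which matches — so no cycle.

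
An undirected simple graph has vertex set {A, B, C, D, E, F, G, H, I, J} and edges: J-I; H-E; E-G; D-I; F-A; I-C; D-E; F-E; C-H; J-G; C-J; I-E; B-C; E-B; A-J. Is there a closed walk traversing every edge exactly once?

Yes

Degrees: A:2, B:2, C:4, D:2, E:6, F:2, G:2, H:2, I:4, J:4
Every vertex has even degree and the edges form a single connected piece, so an Eulerian circuit exists.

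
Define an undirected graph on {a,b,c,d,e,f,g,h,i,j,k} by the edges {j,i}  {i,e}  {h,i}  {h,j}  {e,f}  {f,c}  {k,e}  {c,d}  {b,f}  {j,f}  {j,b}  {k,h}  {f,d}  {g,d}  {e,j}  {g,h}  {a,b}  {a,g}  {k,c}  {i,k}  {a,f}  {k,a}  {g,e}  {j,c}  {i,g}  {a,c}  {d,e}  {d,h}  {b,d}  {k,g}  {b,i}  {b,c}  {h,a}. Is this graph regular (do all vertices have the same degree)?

Degrees: a:6, b:6, c:6, d:6, e:6, f:6, g:6, h:6, i:6, j:6, k:6
All degrees equal 6; the graph is regular.

Yes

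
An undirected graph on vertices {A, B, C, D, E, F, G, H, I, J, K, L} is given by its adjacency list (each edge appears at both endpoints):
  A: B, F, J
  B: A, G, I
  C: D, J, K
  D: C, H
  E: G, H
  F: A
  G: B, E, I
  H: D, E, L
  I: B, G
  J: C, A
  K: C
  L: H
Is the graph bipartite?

No

The cycle G-I-B-G has length 3, which is odd, so the graph is not bipartite.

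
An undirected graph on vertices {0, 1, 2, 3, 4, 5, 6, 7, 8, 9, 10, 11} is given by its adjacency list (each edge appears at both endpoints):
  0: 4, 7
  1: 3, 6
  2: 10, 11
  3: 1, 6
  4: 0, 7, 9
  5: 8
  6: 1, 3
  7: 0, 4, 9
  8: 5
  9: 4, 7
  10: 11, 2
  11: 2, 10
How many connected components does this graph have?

Component: {5, 8}
Component: {1, 3, 6}
Component: {2, 10, 11}
Component: {0, 4, 7, 9}

4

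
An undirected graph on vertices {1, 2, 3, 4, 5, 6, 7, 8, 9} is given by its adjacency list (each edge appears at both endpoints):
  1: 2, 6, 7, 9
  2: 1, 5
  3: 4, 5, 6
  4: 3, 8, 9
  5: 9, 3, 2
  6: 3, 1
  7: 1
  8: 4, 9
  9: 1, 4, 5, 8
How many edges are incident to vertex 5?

Neighbors of 5: 2, 3, 9.

3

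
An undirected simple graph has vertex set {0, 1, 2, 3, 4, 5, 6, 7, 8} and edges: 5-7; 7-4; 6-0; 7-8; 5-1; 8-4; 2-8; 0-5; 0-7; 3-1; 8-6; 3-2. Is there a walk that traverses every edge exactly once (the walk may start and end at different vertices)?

Degrees: 0:3, 1:2, 2:2, 3:2, 4:2, 5:3, 6:2, 7:4, 8:4
Odd-degree vertices: 0, 5 (2 total).
With 2 odd-degree vertices and all edges in one connected piece, an Eulerian trail exists (from 0 to 5).

Yes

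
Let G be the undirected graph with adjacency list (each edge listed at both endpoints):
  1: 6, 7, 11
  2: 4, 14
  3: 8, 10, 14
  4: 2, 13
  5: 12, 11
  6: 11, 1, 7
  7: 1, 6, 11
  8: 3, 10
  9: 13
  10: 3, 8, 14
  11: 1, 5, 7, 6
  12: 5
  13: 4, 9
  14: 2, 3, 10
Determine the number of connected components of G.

Component: {1, 5, 6, 7, 11, 12}
Component: {2, 3, 4, 8, 9, 10, 13, 14}

2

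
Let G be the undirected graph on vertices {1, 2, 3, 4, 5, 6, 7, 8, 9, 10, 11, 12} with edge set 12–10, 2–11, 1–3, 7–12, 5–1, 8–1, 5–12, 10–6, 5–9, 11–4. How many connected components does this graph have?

2

Component: {2, 4, 11}
Component: {1, 3, 5, 6, 7, 8, 9, 10, 12}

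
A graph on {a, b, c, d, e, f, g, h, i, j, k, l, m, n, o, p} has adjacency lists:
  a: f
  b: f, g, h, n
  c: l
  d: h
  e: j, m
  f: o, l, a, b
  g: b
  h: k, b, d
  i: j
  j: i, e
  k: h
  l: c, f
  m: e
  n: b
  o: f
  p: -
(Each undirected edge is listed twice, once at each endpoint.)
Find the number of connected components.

3

Component: {p}
Component: {e, i, j, m}
Component: {a, b, c, d, f, g, h, k, l, n, o}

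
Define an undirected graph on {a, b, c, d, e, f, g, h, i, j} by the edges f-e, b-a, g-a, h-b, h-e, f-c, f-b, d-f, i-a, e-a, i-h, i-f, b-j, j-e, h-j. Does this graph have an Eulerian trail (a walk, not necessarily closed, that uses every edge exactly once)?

No

Degrees: a:4, b:4, c:1, d:1, e:4, f:5, g:1, h:4, i:3, j:3
Odd-degree vertices: c, d, f, g, i, j (6 total).
An Eulerian trail requires 0 or 2 odd-degree vertices; here there are 6.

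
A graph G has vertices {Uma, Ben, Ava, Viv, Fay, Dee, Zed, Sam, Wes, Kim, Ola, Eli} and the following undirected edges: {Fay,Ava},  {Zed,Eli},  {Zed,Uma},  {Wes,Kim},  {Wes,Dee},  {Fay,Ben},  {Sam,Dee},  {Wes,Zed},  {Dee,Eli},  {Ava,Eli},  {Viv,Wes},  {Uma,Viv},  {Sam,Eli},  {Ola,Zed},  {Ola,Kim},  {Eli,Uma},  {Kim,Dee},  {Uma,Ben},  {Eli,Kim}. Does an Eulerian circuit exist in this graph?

Yes

Degrees: Uma:4, Ben:2, Ava:2, Viv:2, Fay:2, Dee:4, Zed:4, Sam:2, Wes:4, Kim:4, Ola:2, Eli:6
All degrees are even and the non-isolated vertices are connected — an Eulerian circuit exists.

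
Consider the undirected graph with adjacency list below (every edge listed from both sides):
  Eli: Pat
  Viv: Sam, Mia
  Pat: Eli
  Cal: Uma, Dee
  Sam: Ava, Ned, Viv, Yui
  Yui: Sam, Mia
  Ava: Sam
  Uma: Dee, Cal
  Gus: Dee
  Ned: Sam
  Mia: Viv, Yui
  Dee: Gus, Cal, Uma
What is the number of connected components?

3

Component: {Eli, Pat}
Component: {Cal, Uma, Gus, Dee}
Component: {Viv, Sam, Yui, Ava, Ned, Mia}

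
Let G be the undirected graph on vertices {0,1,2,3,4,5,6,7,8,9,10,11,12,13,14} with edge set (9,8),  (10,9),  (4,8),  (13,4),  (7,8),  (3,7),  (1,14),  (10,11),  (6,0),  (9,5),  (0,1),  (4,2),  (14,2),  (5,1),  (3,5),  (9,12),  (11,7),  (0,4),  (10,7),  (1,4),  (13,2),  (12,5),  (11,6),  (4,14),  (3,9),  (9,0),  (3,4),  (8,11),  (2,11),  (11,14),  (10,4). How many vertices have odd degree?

Degrees: 0:4, 1:4, 2:4, 3:4, 4:8, 5:4, 6:2, 7:4, 8:4, 9:6, 10:4, 11:6, 12:2, 13:2, 14:4
Odd-degree vertices: none.

0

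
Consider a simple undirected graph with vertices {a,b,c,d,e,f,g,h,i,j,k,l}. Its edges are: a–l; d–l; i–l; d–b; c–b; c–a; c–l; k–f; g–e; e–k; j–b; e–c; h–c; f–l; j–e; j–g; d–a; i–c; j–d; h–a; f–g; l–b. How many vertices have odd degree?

Degrees: a:4, b:4, c:6, d:4, e:4, f:3, g:3, h:2, i:2, j:4, k:2, l:6
Odd-degree vertices: f, g.

2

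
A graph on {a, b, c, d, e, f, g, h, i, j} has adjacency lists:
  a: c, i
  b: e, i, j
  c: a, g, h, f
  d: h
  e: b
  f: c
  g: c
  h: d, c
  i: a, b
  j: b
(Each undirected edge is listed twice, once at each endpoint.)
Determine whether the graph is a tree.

Yes

|V| = 10, |E| = 9.
Connected and |E| = |V| - 1, which characterizes a tree.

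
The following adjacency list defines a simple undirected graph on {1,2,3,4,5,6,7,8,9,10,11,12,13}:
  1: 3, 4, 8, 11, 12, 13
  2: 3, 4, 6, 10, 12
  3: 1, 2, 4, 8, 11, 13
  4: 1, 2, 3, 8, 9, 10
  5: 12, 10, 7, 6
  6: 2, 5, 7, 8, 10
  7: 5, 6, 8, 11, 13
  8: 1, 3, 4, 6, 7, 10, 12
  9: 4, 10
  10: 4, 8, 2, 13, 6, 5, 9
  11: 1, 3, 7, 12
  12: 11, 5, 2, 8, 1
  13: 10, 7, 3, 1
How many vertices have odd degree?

6

Degrees: 1:6, 2:5, 3:6, 4:6, 5:4, 6:5, 7:5, 8:7, 9:2, 10:7, 11:4, 12:5, 13:4
Odd-degree vertices: 2, 6, 7, 8, 10, 12.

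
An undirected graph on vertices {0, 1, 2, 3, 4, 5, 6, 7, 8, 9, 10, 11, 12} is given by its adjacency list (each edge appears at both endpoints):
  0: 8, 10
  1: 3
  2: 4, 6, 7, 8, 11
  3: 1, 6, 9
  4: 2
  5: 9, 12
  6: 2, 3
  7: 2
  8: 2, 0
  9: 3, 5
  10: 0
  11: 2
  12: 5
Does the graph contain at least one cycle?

No

|V| = 13, |E| = 12, number of components = 1.
Since 12 = 13 - 1, the graph is a forest and contains no cycle.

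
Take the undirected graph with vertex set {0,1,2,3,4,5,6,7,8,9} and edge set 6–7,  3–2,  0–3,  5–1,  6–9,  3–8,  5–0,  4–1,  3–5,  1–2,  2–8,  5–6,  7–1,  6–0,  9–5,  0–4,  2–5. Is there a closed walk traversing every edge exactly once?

Degrees: 0:4, 1:4, 2:4, 3:4, 4:2, 5:6, 6:4, 7:2, 8:2, 9:2
All degrees are even and the non-isolated vertices are connected — an Eulerian circuit exists.

Yes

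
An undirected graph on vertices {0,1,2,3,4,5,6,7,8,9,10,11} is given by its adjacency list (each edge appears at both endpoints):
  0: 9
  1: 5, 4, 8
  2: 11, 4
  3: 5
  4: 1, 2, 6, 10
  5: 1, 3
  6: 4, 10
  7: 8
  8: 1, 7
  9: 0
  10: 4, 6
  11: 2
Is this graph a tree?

|V| = 12, |E| = 11.
It is not connected, so it is not a tree.

No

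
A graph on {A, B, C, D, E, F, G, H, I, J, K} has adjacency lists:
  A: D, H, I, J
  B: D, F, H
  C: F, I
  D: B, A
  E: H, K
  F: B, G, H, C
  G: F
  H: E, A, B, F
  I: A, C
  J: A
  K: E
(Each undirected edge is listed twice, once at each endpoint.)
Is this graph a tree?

No

|V| = 11, |E| = 13.
Connected but with 13 > 10 edges, so it has a cycle and is not a tree.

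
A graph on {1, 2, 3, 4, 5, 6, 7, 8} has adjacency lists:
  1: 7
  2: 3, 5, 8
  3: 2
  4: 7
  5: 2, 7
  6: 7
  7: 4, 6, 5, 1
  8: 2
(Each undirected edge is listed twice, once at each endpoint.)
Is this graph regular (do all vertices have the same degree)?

No

Degrees: 1:1, 2:3, 3:1, 4:1, 5:2, 6:1, 7:4, 8:1
Degrees are not all equal (e.g. deg(1)=1 but deg(7)=4); not regular.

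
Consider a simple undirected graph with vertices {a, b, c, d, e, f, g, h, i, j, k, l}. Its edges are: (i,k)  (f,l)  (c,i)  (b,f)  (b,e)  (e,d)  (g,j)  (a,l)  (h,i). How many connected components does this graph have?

3

Component: {g, j}
Component: {c, h, i, k}
Component: {a, b, d, e, f, l}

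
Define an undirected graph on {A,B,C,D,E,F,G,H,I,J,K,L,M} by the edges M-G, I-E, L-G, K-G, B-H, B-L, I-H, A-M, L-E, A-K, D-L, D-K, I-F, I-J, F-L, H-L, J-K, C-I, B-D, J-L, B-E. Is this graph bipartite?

No

The cycle L-B-E-L has length 3, which is odd, so the graph is not bipartite.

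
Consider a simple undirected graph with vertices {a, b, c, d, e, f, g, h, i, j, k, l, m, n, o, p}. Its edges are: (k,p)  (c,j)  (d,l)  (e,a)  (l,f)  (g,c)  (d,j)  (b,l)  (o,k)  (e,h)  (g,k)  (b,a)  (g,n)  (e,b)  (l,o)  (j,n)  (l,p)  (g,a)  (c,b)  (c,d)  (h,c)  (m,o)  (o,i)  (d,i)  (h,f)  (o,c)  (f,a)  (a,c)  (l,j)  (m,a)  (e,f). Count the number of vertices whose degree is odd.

4

Degrees: a:6, b:4, c:7, d:4, e:4, f:4, g:4, h:3, i:2, j:4, k:3, l:6, m:2, n:2, o:5, p:2
Odd-degree vertices: c, h, k, o.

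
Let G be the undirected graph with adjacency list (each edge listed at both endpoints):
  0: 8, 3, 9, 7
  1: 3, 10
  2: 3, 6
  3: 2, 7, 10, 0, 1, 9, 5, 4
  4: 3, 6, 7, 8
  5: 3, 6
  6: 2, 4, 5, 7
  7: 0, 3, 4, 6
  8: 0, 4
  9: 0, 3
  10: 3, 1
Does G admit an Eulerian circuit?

Yes

Degrees: 0:4, 1:2, 2:2, 3:8, 4:4, 5:2, 6:4, 7:4, 8:2, 9:2, 10:2
All degrees are even and the non-isolated vertices are connected — an Eulerian circuit exists.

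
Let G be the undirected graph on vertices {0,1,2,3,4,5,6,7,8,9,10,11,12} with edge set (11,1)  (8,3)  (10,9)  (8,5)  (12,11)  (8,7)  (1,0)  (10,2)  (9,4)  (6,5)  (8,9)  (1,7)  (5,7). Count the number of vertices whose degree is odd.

10

Degrees: 0:1, 1:3, 2:1, 3:1, 4:1, 5:3, 6:1, 7:3, 8:4, 9:3, 10:2, 11:2, 12:1
Odd-degree vertices: 0, 1, 2, 3, 4, 5, 6, 7, 9, 12.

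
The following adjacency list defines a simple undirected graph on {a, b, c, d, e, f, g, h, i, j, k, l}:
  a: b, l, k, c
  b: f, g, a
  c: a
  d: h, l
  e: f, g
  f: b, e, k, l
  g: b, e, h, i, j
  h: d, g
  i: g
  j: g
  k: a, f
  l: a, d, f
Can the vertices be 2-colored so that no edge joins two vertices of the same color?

Partition the vertices as {b, c, e, h, i, j, k, l} vs {a, d, f, g}. Each listed edge has one endpoint in each part, so the graph is bipartite.

Yes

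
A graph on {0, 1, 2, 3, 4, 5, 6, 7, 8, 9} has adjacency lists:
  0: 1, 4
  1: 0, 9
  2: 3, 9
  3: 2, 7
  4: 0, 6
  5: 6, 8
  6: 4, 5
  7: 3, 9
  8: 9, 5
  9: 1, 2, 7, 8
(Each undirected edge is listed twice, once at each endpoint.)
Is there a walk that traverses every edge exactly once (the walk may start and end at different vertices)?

Degrees: 0:2, 1:2, 2:2, 3:2, 4:2, 5:2, 6:2, 7:2, 8:2, 9:4
Odd-degree vertices: none (0 total).
The non-isolated vertices are connected and exactly 0 have odd degree, so an Eulerian trail exists.

Yes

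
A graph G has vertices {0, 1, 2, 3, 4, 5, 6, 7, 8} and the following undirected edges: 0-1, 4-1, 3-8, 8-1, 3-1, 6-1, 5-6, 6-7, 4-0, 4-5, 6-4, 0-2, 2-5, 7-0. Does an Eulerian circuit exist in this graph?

No

Degrees: 0:4, 1:5, 2:2, 3:2, 4:4, 5:3, 6:4, 7:2, 8:2
1, 5 have odd degree; an Eulerian circuit needs every degree to be even, so none exists.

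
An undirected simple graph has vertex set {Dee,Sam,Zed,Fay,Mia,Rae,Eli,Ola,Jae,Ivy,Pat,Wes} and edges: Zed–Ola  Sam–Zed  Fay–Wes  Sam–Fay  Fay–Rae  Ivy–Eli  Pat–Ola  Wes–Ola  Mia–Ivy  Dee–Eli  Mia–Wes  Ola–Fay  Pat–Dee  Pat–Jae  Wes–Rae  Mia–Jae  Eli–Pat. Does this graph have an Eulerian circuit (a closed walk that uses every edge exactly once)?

No

Degrees: Dee:2, Sam:2, Zed:2, Fay:4, Mia:3, Rae:2, Eli:3, Ola:4, Jae:2, Ivy:2, Pat:4, Wes:4
Vertices with odd degree: Mia, Eli. An Eulerian circuit requires all degrees even.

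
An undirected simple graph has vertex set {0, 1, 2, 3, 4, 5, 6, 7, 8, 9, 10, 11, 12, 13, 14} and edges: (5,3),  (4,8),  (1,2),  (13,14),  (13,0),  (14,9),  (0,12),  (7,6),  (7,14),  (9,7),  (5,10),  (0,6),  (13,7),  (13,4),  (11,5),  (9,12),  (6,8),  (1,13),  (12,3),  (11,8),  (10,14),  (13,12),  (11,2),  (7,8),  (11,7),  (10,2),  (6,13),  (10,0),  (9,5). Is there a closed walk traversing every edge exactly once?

No

Degrees: 0:4, 1:2, 2:3, 3:2, 4:2, 5:4, 6:4, 7:6, 8:4, 9:4, 10:4, 11:4, 12:4, 13:7, 14:4
Vertices with odd degree: 2, 13. An Eulerian circuit requires all degrees even.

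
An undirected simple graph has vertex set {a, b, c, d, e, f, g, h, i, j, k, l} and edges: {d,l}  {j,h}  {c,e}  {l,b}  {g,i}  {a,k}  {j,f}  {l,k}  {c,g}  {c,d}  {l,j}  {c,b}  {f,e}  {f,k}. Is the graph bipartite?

Yes

Partition the vertices as {b, d, e, g, j, k} vs {a, c, f, h, i, l}. Each listed edge has one endpoint in each part, so the graph is bipartite.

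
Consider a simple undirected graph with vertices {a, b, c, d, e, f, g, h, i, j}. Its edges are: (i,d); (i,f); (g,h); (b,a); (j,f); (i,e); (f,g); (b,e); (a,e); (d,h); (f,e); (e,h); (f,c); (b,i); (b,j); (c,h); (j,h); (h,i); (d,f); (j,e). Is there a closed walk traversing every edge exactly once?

No

Degrees: a:2, b:4, c:2, d:3, e:6, f:6, g:2, h:6, i:5, j:4
d, i have odd degree; an Eulerian circuit needs every degree to be even, so none exists.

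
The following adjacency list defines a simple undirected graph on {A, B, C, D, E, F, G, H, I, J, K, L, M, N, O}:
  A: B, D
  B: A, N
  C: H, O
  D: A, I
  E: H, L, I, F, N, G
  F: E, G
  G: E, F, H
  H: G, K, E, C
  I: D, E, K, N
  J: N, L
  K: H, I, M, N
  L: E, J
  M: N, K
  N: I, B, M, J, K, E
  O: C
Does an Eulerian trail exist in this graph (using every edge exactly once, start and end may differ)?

Yes

Degrees: A:2, B:2, C:2, D:2, E:6, F:2, G:3, H:4, I:4, J:2, K:4, L:2, M:2, N:6, O:1
Odd-degree vertices: G, O (2 total).
The non-isolated vertices are connected and exactly 2 have odd degree, so an Eulerian trail exists (from G to O).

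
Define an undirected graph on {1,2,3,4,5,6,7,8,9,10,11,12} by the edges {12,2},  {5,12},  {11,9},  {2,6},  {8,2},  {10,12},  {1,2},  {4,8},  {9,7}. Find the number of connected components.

Component: {3}
Component: {7, 9, 11}
Component: {1, 2, 4, 5, 6, 8, 10, 12}

3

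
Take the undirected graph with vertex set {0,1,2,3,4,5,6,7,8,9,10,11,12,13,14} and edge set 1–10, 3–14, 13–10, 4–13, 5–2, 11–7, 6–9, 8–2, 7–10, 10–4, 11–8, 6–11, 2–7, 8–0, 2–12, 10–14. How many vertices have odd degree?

10

Degrees: 0:1, 1:1, 2:4, 3:1, 4:2, 5:1, 6:2, 7:3, 8:3, 9:1, 10:5, 11:3, 12:1, 13:2, 14:2
Odd-degree vertices: 0, 1, 3, 5, 7, 8, 9, 10, 11, 12.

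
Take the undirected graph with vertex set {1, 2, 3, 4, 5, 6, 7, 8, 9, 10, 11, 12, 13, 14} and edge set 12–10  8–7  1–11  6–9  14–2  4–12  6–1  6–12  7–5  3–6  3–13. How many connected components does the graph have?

3

Component: {2, 14}
Component: {5, 7, 8}
Component: {1, 3, 4, 6, 9, 10, 11, 12, 13}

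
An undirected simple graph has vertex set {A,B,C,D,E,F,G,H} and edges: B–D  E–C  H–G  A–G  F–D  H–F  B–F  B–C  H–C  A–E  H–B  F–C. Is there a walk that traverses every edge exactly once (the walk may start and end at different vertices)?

Degrees: A:2, B:4, C:4, D:2, E:2, F:4, G:2, H:4
Odd-degree vertices: none (0 total).
The non-isolated vertices are connected and exactly 0 have odd degree, so an Eulerian trail exists.

Yes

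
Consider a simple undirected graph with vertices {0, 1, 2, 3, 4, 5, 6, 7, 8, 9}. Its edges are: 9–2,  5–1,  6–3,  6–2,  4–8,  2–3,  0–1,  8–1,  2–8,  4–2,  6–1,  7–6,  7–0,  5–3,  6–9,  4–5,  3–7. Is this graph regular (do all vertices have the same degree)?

Degrees: 0:2, 1:4, 2:5, 3:4, 4:3, 5:3, 6:5, 7:3, 8:3, 9:2
Degrees are not all equal (e.g. deg(0)=2 but deg(2)=5); not regular.

No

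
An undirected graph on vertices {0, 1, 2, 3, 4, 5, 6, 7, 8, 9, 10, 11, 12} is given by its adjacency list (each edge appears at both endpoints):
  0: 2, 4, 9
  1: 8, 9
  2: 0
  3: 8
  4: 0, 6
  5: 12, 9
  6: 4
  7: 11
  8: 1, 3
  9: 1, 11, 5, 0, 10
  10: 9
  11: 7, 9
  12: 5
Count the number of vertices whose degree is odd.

Degrees: 0:3, 1:2, 2:1, 3:1, 4:2, 5:2, 6:1, 7:1, 8:2, 9:5, 10:1, 11:2, 12:1
Odd-degree vertices: 0, 2, 3, 6, 7, 9, 10, 12.

8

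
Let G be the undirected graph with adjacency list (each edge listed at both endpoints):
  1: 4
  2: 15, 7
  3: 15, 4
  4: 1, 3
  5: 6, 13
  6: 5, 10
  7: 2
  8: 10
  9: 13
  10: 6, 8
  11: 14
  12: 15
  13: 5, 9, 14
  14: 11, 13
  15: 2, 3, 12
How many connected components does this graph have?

Component: {1, 2, 3, 4, 7, 12, 15}
Component: {5, 6, 8, 9, 10, 11, 13, 14}

2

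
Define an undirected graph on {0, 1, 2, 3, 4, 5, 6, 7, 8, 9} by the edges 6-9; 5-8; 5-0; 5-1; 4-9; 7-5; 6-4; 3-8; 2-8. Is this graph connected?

Component: {4, 6, 9}
Component: {0, 1, 2, 3, 5, 7, 8}
There are 2 separate components, so the graph is not connected.

No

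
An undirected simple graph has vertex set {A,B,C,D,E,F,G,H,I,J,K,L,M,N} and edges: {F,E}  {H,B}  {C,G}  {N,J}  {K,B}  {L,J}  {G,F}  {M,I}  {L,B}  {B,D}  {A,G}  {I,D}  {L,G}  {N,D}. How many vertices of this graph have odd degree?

8

Degrees: A:1, B:4, C:1, D:3, E:1, F:2, G:4, H:1, I:2, J:2, K:1, L:3, M:1, N:2
Odd-degree vertices: A, C, D, E, H, K, L, M.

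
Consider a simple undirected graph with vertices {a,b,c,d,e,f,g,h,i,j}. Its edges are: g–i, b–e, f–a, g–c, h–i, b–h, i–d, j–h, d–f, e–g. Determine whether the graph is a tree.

No

The graph has 10 vertices and 10 edges.
A tree on 10 vertices has exactly 9 edges; this graph has 10, so it contains a cycle and is not a tree.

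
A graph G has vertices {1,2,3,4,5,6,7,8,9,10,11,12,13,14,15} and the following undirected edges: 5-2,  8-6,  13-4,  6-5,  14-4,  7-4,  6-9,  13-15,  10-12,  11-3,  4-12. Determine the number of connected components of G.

Component: {1}
Component: {3, 11}
Component: {2, 5, 6, 8, 9}
Component: {4, 7, 10, 12, 13, 14, 15}

4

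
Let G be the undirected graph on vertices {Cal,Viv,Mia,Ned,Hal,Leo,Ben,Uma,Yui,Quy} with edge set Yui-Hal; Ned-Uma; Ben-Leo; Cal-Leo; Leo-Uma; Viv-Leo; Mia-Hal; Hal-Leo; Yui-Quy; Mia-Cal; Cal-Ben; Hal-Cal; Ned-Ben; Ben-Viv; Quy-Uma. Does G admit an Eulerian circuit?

No

Degrees: Cal:4, Viv:2, Mia:2, Ned:2, Hal:4, Leo:5, Ben:4, Uma:3, Yui:2, Quy:2
Leo, Uma have odd degree; an Eulerian circuit needs every degree to be even, so none exists.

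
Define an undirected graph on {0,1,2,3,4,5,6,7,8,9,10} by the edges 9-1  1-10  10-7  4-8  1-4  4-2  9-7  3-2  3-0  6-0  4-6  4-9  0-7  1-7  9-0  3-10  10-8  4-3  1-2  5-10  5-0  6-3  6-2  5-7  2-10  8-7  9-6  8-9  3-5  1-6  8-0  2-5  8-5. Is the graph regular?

Yes

Degrees: 0:6, 1:6, 2:6, 3:6, 4:6, 5:6, 6:6, 7:6, 8:6, 9:6, 10:6
All degrees equal 6; the graph is regular.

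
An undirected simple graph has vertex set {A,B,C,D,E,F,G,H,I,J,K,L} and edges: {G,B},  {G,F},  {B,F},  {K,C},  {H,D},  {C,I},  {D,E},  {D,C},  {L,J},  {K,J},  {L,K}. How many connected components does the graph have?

Component: {A}
Component: {B, F, G}
Component: {C, D, E, H, I, J, K, L}

3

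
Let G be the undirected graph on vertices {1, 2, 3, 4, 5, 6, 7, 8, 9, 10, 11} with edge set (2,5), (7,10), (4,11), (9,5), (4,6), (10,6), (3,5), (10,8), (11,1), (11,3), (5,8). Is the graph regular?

No

Degrees: 1:1, 2:1, 3:2, 4:2, 5:4, 6:2, 7:1, 8:2, 9:1, 10:3, 11:3
Vertex 1 has degree 1 while 5 has degree 4, so the graph is not regular.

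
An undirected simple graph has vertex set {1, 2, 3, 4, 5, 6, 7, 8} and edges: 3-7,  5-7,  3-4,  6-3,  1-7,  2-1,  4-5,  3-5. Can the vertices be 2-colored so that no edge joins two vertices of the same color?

No

3-5-7-3 is an odd cycle (length 3), and a bipartite graph can contain only even cycles.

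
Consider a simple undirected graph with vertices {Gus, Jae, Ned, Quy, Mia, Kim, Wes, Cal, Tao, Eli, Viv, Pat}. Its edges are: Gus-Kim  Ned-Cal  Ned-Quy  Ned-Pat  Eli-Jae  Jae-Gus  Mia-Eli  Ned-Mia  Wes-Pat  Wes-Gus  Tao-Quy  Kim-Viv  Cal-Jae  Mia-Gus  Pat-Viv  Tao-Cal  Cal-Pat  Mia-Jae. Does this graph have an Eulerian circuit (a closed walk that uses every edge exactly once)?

Degrees: Gus:4, Jae:4, Ned:4, Quy:2, Mia:4, Kim:2, Wes:2, Cal:4, Tao:2, Eli:2, Viv:2, Pat:4
All degrees are even and the non-isolated vertices are connected — an Eulerian circuit exists.

Yes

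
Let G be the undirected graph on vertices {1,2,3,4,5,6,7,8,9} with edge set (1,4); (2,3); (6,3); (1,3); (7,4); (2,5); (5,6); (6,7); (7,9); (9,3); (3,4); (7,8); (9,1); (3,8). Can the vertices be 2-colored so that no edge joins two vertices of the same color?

No

The cycle 3-1-9-3 has length 3, which is odd, so the graph is not bipartite.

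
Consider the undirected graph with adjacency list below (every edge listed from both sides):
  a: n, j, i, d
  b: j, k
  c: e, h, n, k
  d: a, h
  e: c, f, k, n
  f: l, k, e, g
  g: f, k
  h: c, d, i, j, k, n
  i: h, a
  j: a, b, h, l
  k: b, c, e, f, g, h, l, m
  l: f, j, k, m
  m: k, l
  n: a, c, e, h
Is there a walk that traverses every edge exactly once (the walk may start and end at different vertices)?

Yes

Degrees: a:4, b:2, c:4, d:2, e:4, f:4, g:2, h:6, i:2, j:4, k:8, l:4, m:2, n:4
Odd-degree vertices: none (0 total).
With 0 odd-degree vertices and all edges in one connected piece, an Eulerian trail exists.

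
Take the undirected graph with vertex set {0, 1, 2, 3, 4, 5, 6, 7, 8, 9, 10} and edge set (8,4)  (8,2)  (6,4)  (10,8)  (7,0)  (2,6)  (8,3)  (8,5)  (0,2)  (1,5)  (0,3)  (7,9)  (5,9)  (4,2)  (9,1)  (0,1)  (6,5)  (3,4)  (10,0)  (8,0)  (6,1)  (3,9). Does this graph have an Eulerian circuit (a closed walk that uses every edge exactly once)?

Yes

Degrees: 0:6, 1:4, 2:4, 3:4, 4:4, 5:4, 6:4, 7:2, 8:6, 9:4, 10:2
Every vertex has even degree and the edges form a single connected piece, so an Eulerian circuit exists.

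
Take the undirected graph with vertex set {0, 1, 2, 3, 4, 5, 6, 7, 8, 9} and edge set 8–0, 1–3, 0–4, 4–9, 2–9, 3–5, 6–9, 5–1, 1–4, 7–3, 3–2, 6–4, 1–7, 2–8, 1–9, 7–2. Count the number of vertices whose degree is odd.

Degrees: 0:2, 1:5, 2:4, 3:4, 4:4, 5:2, 6:2, 7:3, 8:2, 9:4
Odd-degree vertices: 1, 7.

2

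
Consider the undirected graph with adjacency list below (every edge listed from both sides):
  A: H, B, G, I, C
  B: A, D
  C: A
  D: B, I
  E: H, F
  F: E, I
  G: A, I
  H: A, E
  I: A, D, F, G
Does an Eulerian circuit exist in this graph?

Degrees: A:5, B:2, C:1, D:2, E:2, F:2, G:2, H:2, I:4
A, C have odd degree; an Eulerian circuit needs every degree to be even, so none exists.

No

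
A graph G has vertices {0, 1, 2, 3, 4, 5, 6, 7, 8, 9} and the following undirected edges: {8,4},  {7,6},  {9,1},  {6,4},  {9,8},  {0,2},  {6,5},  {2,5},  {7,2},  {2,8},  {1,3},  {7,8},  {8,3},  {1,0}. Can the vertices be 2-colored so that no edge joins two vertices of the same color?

The cycle 7-2-8-7 has length 3, which is odd, so the graph is not bipartite.

No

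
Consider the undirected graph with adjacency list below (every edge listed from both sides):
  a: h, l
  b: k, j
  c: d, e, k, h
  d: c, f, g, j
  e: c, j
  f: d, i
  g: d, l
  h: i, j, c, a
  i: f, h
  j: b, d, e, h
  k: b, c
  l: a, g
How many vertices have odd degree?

Degrees: a:2, b:2, c:4, d:4, e:2, f:2, g:2, h:4, i:2, j:4, k:2, l:2
Odd-degree vertices: none.

0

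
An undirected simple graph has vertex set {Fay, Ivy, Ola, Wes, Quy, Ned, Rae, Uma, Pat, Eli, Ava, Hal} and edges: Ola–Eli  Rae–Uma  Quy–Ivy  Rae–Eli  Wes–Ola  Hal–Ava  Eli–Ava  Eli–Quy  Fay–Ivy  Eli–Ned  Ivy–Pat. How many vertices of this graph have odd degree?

Degrees: Fay:1, Ivy:3, Ola:2, Wes:1, Quy:2, Ned:1, Rae:2, Uma:1, Pat:1, Eli:5, Ava:2, Hal:1
Odd-degree vertices: Fay, Ivy, Wes, Ned, Uma, Pat, Eli, Hal.

8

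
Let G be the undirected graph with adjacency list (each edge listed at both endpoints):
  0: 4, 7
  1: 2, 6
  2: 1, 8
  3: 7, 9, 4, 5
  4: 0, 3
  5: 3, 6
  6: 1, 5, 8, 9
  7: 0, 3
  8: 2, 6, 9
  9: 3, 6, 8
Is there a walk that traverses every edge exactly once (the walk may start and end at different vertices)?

Degrees: 0:2, 1:2, 2:2, 3:4, 4:2, 5:2, 6:4, 7:2, 8:3, 9:3
Odd-degree vertices: 8, 9 (2 total).
The non-isolated vertices are connected and exactly 2 have odd degree, so an Eulerian trail exists (from 8 to 9).

Yes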